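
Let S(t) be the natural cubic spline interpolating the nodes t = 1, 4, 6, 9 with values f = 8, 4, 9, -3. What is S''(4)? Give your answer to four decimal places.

Put M_i = S'' at the i-th knot. Here h = (3, 2, 3) and Δ = (-4/3, 5/2, -4), so the interior equations h_(i-1)·M_(i-1) + 2(h_(i-1)+h_i)·M_i + h_i·M_(i+1) = 6(Δ_i − Δ_(i-1)) read
  3·M_0 + 10·M_1 + 2·M_2 = 6(Δ_1 - Δ_0) = 23
  2·M_1 + 10·M_2 + 3·M_3 = 6(Δ_2 - Δ_1) = -39
Natural end conditions: M_0 = M_3 = 0.
Hence M_0 = 0, M_1 = 77/24, M_2 = -109/24, M_3 = 0.

3.2083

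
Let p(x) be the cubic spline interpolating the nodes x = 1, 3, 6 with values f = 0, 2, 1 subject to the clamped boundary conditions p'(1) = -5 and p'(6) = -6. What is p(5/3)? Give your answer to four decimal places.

Put σ_i = p'' at the i-th knot. Here h = (2, 3) and Δ = (1, -1/3), so the interior equations h_(i-1)·σ_(i-1) + 2(h_(i-1)+h_i)·σ_i + h_i·σ_(i+1) = 6(Δ_i − Δ_(i-1)) read
  2·σ_0 + 10·σ_1 + 3·σ_2 = 6(Δ_1 - Δ_0) = -8
Clamped end conditions give two more equations: 2h_0·σ_0 + h_0·σ_1 = 6(Δ_0 - p'(1)) = 36 and h_1·σ_1 + 2h_1·σ_2 = 6(p'(6) - Δ_1) = -34.
Hence σ_0 = 48/5, σ_1 = -6/5, σ_2 = -76/15.
On [1, 3], p(x) = 0 - 5·(x - 1) + 24/5·(x - 1)² - 9/10·(x - 1)³.
With (x - 1) = 2/3: p(5/3) = -22/15.

-1.4667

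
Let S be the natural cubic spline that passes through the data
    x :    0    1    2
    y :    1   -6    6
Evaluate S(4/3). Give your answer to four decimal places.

Write m_i for S''(x_i). With h_i = 1, 1 and divided differences Δ_i = -7, 12, the continuity of S' gives the tridiagonal system
  1·m_0 + 4·m_1 + 1·m_2 = 6(Δ_1 - Δ_0) = 114
Natural end conditions: m_0 = m_2 = 0.
Solving: m_0 = 0, m_1 = 57/2, m_2 = 0.
On [1, 2], S(x) = -6 + 5/2·(x - 1) + 57/4·(x - 1)² - 19/4·(x - 1)³.
With (x - 1) = 1/3: S(4/3) = -203/54.

-3.7593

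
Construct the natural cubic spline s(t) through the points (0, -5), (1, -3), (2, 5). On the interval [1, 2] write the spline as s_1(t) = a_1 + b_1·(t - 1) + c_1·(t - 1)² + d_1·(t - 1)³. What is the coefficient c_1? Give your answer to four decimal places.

4.5000

Put M_i = s'' at the i-th knot. Here h = (1, 1) and Δ = (2, 8), so the interior equations h_(i-1)·M_(i-1) + 2(h_(i-1)+h_i)·M_i + h_i·M_(i+1) = 6(Δ_i − Δ_(i-1)) read
  1·M_0 + 4·M_1 + 1·M_2 = 6(Δ_1 - Δ_0) = 36
Natural end conditions: M_0 = M_2 = 0.
Solving: M_0 = 0, M_1 = 9, M_2 = 0.
On [1, 2], with s_1(t) = a_1 + b_1·(t - 1) + c_1·(t - 1)² + d_1·(t - 1)³: c_1 = M_1/2 = 9/2, d_1 = (M_2 - M_1)/(6h_1) = -3/2, b_1 = Δ_1 - h_1(2M_1 + M_2)/6 = 5.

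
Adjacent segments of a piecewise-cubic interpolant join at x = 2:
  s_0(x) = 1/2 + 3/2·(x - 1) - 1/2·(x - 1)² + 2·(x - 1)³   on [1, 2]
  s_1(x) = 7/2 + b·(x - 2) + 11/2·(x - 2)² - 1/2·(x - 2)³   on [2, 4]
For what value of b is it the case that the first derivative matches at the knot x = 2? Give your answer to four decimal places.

6.5000

s_0'(x) = 3/2 - 1·(x - 1) + 6·(x - 1)², so s_0'(2) = 13/2. On the right, s_1'(2) = b, so b = 13/2.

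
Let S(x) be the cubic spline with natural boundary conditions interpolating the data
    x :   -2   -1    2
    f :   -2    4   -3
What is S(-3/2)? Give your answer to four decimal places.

Put M_i = S'' at the i-th knot. Here h = (1, 3) and Δ = (6, -7/3), so the interior equations h_(i-1)·M_(i-1) + 2(h_(i-1)+h_i)·M_i + h_i·M_(i+1) = 6(Δ_i − Δ_(i-1)) read
  1·M_0 + 8·M_1 + 3·M_2 = 6(Δ_1 - Δ_0) = -50
Natural end conditions: M_0 = M_2 = 0.
Solving: M_0 = 0, M_1 = -25/4, M_2 = 0.
On [-2, -1], S(x) = -2 + 169/24·(x + 2) + 0·(x + 2)² - 25/24·(x + 2)³.
With (x + 2) = 1/2: S(-3/2) = 89/64.

1.3906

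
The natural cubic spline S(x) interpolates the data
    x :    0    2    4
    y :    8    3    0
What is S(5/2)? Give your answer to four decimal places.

With m_i denoting the second derivative at x_i, h_i = 2, 2, and Δ_i = (y_(i+1) − y_i)/h_i = -5/2, -3/2:
  2·m_0 + 8·m_1 + 2·m_2 = 6(Δ_1 - Δ_0) = 6
Natural end conditions: m_0 = m_2 = 0.
Solving: m_0 = 0, m_1 = 3/4, m_2 = 0.
On [2, 4], S(x) = 3 - 2·(x - 2) + 3/8·(x - 2)² - 1/16·(x - 2)³.
With (x - 2) = 1/2: S(5/2) = 267/128.

2.0859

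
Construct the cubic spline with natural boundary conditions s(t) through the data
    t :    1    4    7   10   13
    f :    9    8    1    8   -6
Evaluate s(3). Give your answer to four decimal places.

9.4378

With M_i denoting the second derivative at x_i, h_i = 3, 3, 3, 3, and Δ_i = (y_(i+1) − y_i)/h_i = -1/3, -7/3, 7/3, -14/3:
  3·M_0 + 12·M_1 + 3·M_2 = 6(Δ_1 - Δ_0) = -12
  3·M_1 + 12·M_2 + 3·M_3 = 6(Δ_2 - Δ_1) = 28
  3·M_2 + 12·M_3 + 3·M_4 = 6(Δ_3 - Δ_2) = -42
Natural end conditions: M_0 = M_4 = 0.
Forward elimination and back-substitution give M_0 = 0, M_1 = -167/84, M_2 = 83/21, M_3 = -377/84, M_4 = 0.
On [1, 4], s(t) = 9 + 37/56·(t - 1) + 0·(t - 1)² - 167/1512·(t - 1)³.
With (t - 1) = 2: s(3) = 7135/756.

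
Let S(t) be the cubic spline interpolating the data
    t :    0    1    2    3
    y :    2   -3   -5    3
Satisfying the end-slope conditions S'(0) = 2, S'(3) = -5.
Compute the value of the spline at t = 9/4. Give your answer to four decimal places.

Write M_i for S''(x_i). With h_i = 1, 1, 1 and divided differences Δ_i = -5, -2, 8, the continuity of S' gives the tridiagonal system
  1·M_0 + 4·M_1 + 1·M_2 = 6(Δ_1 - Δ_0) = 18
  1·M_1 + 4·M_2 + 1·M_3 = 6(Δ_2 - Δ_1) = 60
Clamped end conditions give two more equations: 2h_0·M_0 + h_0·M_1 = 6(Δ_0 - S'(0)) = -42 and h_2·M_2 + 2h_2·M_3 = 6(S'(3) - Δ_2) = -78.
Solving the tridiagonal system: M_0 = -68/3, M_1 = 10/3, M_2 = 82/3, M_3 = -158/3.
On [2, 3], S(t) = -5 + 23/3·(t - 2) + 41/3·(t - 2)² - 40/3·(t - 2)³.
With (t - 2) = 1/4: S(9/4) = -39/16.

-2.4375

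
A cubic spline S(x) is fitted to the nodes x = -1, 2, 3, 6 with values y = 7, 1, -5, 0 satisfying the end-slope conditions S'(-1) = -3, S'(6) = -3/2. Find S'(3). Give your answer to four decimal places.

-3.8000

With M_i denoting the second derivative at x_i, h_i = 3, 1, 3, and Δ_i = (y_(i+1) − y_i)/h_i = -2, -6, 5/3:
  3·M_0 + 8·M_1 + 1·M_2 = 6(Δ_1 - Δ_0) = -24
  1·M_1 + 8·M_2 + 3·M_3 = 6(Δ_2 - Δ_1) = 46
Clamped end conditions give two more equations: 2h_0·M_0 + h_0·M_1 = 6(Δ_0 - S'(-1)) = 6 and h_2·M_2 + 2h_2·M_3 = 6(S'(6) - Δ_2) = -19.
Hence M_0 = 19/5, M_1 = -28/5, M_2 = 47/5, M_3 = -118/15.
On [3, 6], S'(x) = b_2 + 2c_2·(x - 3) + 3d_2·(x - 3)² with b_2 = Δ_2 - h_2(2M_2 + M_3)/6 = -19/5, c_2 = M_2/2 = 47/10, d_2 = (M_3 - M_2)/(6h_2) = -259/270. So S'(3) = -19/5.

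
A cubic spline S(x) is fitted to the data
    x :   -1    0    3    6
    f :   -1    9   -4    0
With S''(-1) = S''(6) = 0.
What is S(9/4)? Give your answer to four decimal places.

Write m_i for S''(x_i). With h_i = 1, 3, 3 and divided differences Δ_i = 10, -13/3, 4/3, the continuity of S' gives the tridiagonal system
  1·m_0 + 8·m_1 + 3·m_2 = 6(Δ_1 - Δ_0) = -86
  3·m_1 + 12·m_2 + 3·m_3 = 6(Δ_2 - Δ_1) = 34
Natural end conditions: m_0 = m_3 = 0.
Hence m_0 = 0, m_1 = -378/29, m_2 = 530/87, m_3 = 0.
On [0, 3], S(x) = 9 + 164/29·x - 189/29·x² + 832/783·x³.
With x = 9/4: S(9/4) = 387/464.

0.8341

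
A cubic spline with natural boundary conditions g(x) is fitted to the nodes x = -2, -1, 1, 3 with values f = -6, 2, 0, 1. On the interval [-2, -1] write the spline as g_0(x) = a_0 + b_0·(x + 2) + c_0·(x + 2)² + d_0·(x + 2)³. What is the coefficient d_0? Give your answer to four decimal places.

Put M_i = g'' at the i-th knot. Here h = (1, 2, 2) and Δ = (8, -1, 1/2), so the interior equations h_(i-1)·M_(i-1) + 2(h_(i-1)+h_i)·M_i + h_i·M_(i+1) = 6(Δ_i − Δ_(i-1)) read
  1·M_0 + 6·M_1 + 2·M_2 = 6(Δ_1 - Δ_0) = -54
  2·M_1 + 8·M_2 + 2·M_3 = 6(Δ_2 - Δ_1) = 9
Natural end conditions: M_0 = M_3 = 0.
Hence M_0 = 0, M_1 = -225/22, M_2 = 81/22, M_3 = 0.
On [-2, -1], with g_0(x) = a_0 + b_0·(x + 2) + c_0·(x + 2)² + d_0·(x + 2)³: c_0 = M_0/2 = 0, d_0 = (M_1 - M_0)/(6h_0) = -75/44, b_0 = Δ_0 - h_0(2M_0 + M_1)/6 = 427/44.

-1.7045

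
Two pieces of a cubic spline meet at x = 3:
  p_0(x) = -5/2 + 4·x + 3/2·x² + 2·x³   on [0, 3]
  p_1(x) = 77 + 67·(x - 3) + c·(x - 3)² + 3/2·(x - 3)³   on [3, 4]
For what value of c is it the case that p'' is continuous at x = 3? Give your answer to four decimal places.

19.5000

p_0''(x) = 3 + 12·x, so p_0''(3) = 39. On the right, p_1''(3) = 2c, so c = 39/2.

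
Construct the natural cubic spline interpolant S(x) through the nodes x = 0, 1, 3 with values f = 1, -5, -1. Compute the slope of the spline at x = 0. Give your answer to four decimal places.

Put M_i = S'' at the i-th knot. Here h = (1, 2) and Δ = (-6, 2), so the interior equations h_(i-1)·M_(i-1) + 2(h_(i-1)+h_i)·M_i + h_i·M_(i+1) = 6(Δ_i − Δ_(i-1)) read
  1·M_0 + 6·M_1 + 2·M_2 = 6(Δ_1 - Δ_0) = 48
Natural end conditions: M_0 = M_2 = 0.
Forward elimination and back-substitution give M_0 = 0, M_1 = 8, M_2 = 0.
On [0, 1], S'(x) = b_0 + 2c_0·x + 3d_0·x² with b_0 = Δ_0 - h_0(2M_0 + M_1)/6 = -22/3, c_0 = M_0/2 = 0, d_0 = (M_1 - M_0)/(6h_0) = 4/3. So S'(0) = -22/3.

-7.3333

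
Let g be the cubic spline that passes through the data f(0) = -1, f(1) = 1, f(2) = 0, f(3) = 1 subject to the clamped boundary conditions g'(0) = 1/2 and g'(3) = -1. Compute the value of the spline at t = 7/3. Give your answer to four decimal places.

0.3481

Put M_i = g'' at the i-th knot. Here h = (1, 1, 1) and Δ = (2, -1, 1), so the interior equations h_(i-1)·M_(i-1) + 2(h_(i-1)+h_i)·M_i + h_i·M_(i+1) = 6(Δ_i − Δ_(i-1)) read
  1·M_0 + 4·M_1 + 1·M_2 = 6(Δ_1 - Δ_0) = -18
  1·M_1 + 4·M_2 + 1·M_3 = 6(Δ_2 - Δ_1) = 12
Clamped end conditions give two more equations: 2h_0·M_0 + h_0·M_1 = 6(Δ_0 - g'(0)) = 9 and h_2·M_2 + 2h_2·M_3 = 6(g'(3) - Δ_2) = -12.
Solving the tridiagonal system: M_0 = 44/5, M_1 = -43/5, M_2 = 38/5, M_3 = -49/5.
On [2, 3], g(t) = 0 + 1/10·(t - 2) + 19/5·(t - 2)² - 29/10·(t - 2)³.
With (t - 2) = 1/3: g(7/3) = 47/135.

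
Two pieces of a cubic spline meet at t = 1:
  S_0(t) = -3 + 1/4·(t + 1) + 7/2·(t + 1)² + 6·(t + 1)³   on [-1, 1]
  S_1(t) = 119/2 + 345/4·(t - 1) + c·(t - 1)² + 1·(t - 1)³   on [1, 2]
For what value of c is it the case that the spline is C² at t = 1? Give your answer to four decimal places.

39.5000

S_0''(t) = 7 + 36·(t + 1), so S_0''(1) = 79. On the right, S_1''(1) = 2c, so c = 79/2.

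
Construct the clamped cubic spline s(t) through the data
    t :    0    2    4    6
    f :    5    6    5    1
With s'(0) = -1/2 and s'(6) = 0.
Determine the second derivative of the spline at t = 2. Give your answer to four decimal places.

Write σ_i for s''(x_i). With h_i = 2, 2, 2 and divided differences Δ_i = 1/2, -1/2, -2, the continuity of s' gives the tridiagonal system
  2·σ_0 + 8·σ_1 + 2·σ_2 = 6(Δ_1 - Δ_0) = -6
  2·σ_1 + 8·σ_2 + 2·σ_3 = 6(Δ_2 - Δ_1) = -9
Clamped end conditions give two more equations: 2h_0·σ_0 + h_0·σ_1 = 6(Δ_0 - s'(0)) = 6 and h_2·σ_2 + 2h_2·σ_3 = 6(s'(6) - Δ_2) = 12.
Solving: σ_0 = 28/15, σ_1 = -11/15, σ_2 = -29/15, σ_3 = 119/30.

-0.7333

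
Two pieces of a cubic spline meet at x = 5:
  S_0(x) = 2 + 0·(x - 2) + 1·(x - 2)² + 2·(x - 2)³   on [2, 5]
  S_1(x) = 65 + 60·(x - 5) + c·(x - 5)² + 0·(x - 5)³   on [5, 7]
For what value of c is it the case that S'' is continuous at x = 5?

S_0''(x) = 2 + 12·(x - 2), so S_0''(5) = 38. On the right, S_1''(5) = 2c, so c = 19.

19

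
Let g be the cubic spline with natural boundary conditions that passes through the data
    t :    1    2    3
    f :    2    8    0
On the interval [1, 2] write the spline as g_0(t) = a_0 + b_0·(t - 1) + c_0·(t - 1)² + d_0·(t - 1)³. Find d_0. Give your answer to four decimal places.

Let σ_i = g''(x_i). Step sizes h_i = 1, 1; slopes of the chords Δ_i = (y_(i+1) - y_i)/h_i = 6, -8.
  1·σ_0 + 4·σ_1 + 1·σ_2 = 6(Δ_1 - Δ_0) = -84
Natural end conditions: σ_0 = σ_2 = 0.
Forward elimination and back-substitution give σ_0 = 0, σ_1 = -21, σ_2 = 0.
On [1, 2], with g_0(t) = a_0 + b_0·(t - 1) + c_0·(t - 1)² + d_0·(t - 1)³: c_0 = σ_0/2 = 0, d_0 = (σ_1 - σ_0)/(6h_0) = -7/2, b_0 = Δ_0 - h_0(2σ_0 + σ_1)/6 = 19/2.

-3.5000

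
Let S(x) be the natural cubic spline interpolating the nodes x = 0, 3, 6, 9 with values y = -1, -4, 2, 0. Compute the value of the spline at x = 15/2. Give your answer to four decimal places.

Write σ_i for S''(x_i). With h_i = 3, 3, 3 and divided differences Δ_i = -1, 2, -2/3, the continuity of S' gives the tridiagonal system
  3·σ_0 + 12·σ_1 + 3·σ_2 = 6(Δ_1 - Δ_0) = 18
  3·σ_1 + 12·σ_2 + 3·σ_3 = 6(Δ_2 - Δ_1) = -16
Natural end conditions: σ_0 = σ_3 = 0.
Solving the tridiagonal system: σ_0 = 0, σ_1 = 88/45, σ_2 = -82/45, σ_3 = 0.
On [6, 9], S(x) = 2 + 52/45·(x - 6) - 41/45·(x - 6)² + 41/405·(x - 6)³.
With (x - 6) = 3/2: S(15/2) = 81/40.

2.0250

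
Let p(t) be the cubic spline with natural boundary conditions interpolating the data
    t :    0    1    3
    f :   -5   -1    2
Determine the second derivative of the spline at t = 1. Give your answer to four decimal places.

Let m_i = p''(x_i). Step sizes h_i = 1, 2; slopes of the chords Δ_i = (y_(i+1) - y_i)/h_i = 4, 3/2.
  1·m_0 + 6·m_1 + 2·m_2 = 6(Δ_1 - Δ_0) = -15
Natural end conditions: m_0 = m_2 = 0.
Solving the tridiagonal system: m_0 = 0, m_1 = -5/2, m_2 = 0.

-2.5000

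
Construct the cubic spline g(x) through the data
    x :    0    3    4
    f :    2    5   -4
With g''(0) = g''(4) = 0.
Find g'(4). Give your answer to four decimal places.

-10.2500

Let σ_i = g''(x_i). Step sizes h_i = 3, 1; slopes of the chords Δ_i = (y_(i+1) - y_i)/h_i = 1, -9.
  3·σ_0 + 8·σ_1 + 1·σ_2 = 6(Δ_1 - Δ_0) = -60
Natural end conditions: σ_0 = σ_2 = 0.
Solving: σ_0 = 0, σ_1 = -15/2, σ_2 = 0.
On [3, 4], g'(x) = b_1 + 2c_1·(x - 3) + 3d_1·(x - 3)² with b_1 = Δ_1 - h_1(2σ_1 + σ_2)/6 = -13/2, c_1 = σ_1/2 = -15/4, d_1 = (σ_2 - σ_1)/(6h_1) = 5/4. So g'(4) = -41/4.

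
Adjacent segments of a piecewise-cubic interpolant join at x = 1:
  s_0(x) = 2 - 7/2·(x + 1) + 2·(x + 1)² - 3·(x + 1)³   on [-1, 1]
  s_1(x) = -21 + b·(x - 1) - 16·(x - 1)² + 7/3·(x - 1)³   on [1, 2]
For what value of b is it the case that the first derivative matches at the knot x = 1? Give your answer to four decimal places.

s_0'(x) = -7/2 + 4·(x + 1) - 9·(x + 1)², so s_0'(1) = -63/2. On the right, s_1'(1) = b, so b = -63/2.

-31.5000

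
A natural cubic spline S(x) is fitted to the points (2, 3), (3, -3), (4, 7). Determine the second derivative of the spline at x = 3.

24

With m_i denoting the second derivative at x_i, h_i = 1, 1, and Δ_i = (y_(i+1) − y_i)/h_i = -6, 10:
  1·m_0 + 4·m_1 + 1·m_2 = 6(Δ_1 - Δ_0) = 96
Natural end conditions: m_0 = m_2 = 0.
Solving the tridiagonal system: m_0 = 0, m_1 = 24, m_2 = 0.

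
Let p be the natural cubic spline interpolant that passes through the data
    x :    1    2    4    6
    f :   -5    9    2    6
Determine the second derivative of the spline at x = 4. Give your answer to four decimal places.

9.2727

Put m_i = p'' at the i-th knot. Here h = (1, 2, 2) and Δ = (14, -7/2, 2), so the interior equations h_(i-1)·m_(i-1) + 2(h_(i-1)+h_i)·m_i + h_i·m_(i+1) = 6(Δ_i − Δ_(i-1)) read
  1·m_0 + 6·m_1 + 2·m_2 = 6(Δ_1 - Δ_0) = -105
  2·m_1 + 8·m_2 + 2·m_3 = 6(Δ_2 - Δ_1) = 33
Natural end conditions: m_0 = m_3 = 0.
Forward elimination and back-substitution give m_0 = 0, m_1 = -453/22, m_2 = 102/11, m_3 = 0.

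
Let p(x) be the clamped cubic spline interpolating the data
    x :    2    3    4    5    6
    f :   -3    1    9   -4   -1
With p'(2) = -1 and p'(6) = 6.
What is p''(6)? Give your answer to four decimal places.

With M_i denoting the second derivative at x_i, h_i = 1, 1, 1, 1, and Δ_i = (y_(i+1) − y_i)/h_i = 4, 8, -13, 3:
  1·M_0 + 4·M_1 + 1·M_2 = 6(Δ_1 - Δ_0) = 24
  1·M_1 + 4·M_2 + 1·M_3 = 6(Δ_2 - Δ_1) = -126
  1·M_2 + 4·M_3 + 1·M_4 = 6(Δ_3 - Δ_2) = 96
Clamped end conditions give two more equations: 2h_0·M_0 + h_0·M_1 = 6(Δ_0 - p'(2)) = 30 and h_3·M_3 + 2h_3·M_4 = 6(p'(6) - Δ_3) = 18.
Solving the tridiagonal system: M_0 = 205/28, M_1 = 215/14, M_2 = -179/4, M_3 = 527/14, M_4 = -275/28.

-9.8214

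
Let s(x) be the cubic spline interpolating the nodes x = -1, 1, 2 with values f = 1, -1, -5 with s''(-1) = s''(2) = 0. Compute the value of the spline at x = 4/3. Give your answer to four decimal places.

-2.1481

Let m_i = s''(x_i). Step sizes h_i = 2, 1; slopes of the chords Δ_i = (y_(i+1) - y_i)/h_i = -1, -4.
  2·m_0 + 6·m_1 + 1·m_2 = 6(Δ_1 - Δ_0) = -18
Natural end conditions: m_0 = m_2 = 0.
Solving the tridiagonal system: m_0 = 0, m_1 = -3, m_2 = 0.
On [1, 2], s(x) = -1 - 3·(x - 1) - 3/2·(x - 1)² + 1/2·(x - 1)³.
With (x - 1) = 1/3: s(4/3) = -58/27.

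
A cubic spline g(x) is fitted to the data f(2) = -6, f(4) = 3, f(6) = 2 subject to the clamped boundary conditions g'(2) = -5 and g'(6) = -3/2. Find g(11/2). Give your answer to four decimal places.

Put M_i = g'' at the i-th knot. Here h = (2, 2) and Δ = (9/2, -1/2), so the interior equations h_(i-1)·M_(i-1) + 2(h_(i-1)+h_i)·M_i + h_i·M_(i+1) = 6(Δ_i − Δ_(i-1)) read
  2·M_0 + 8·M_1 + 2·M_2 = 6(Δ_1 - Δ_0) = -30
Clamped end conditions give two more equations: 2h_0·M_0 + h_0·M_1 = 6(Δ_0 - g'(2)) = 57 and h_1·M_1 + 2h_1·M_2 = 6(g'(6) - Δ_1) = -6.
Solving: M_0 = 151/8, M_1 = -37/4, M_2 = 25/8.
On [4, 6], g(x) = 3 + 37/8·(x - 4) - 37/8·(x - 4)² + 33/32·(x - 4)³.
With (x - 4) = 3/2: g(11/2) = 771/256.

3.0117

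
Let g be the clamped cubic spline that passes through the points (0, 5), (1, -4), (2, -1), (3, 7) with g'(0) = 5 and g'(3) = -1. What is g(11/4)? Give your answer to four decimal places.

6.3875

Write M_i for g''(x_i). With h_i = 1, 1, 1 and divided differences Δ_i = -9, 3, 8, the continuity of g' gives the tridiagonal system
  1·M_0 + 4·M_1 + 1·M_2 = 6(Δ_1 - Δ_0) = 72
  1·M_1 + 4·M_2 + 1·M_3 = 6(Δ_2 - Δ_1) = 30
Clamped end conditions give two more equations: 2h_0·M_0 + h_0·M_1 = 6(Δ_0 - g'(0)) = -84 and h_2·M_2 + 2h_2·M_3 = 6(g'(3) - Δ_2) = -54.
Solving: M_0 = -286/5, M_1 = 152/5, M_2 = 38/5, M_3 = -154/5.
On [2, 3], g(x) = -1 + 53/5·(x - 2) + 19/5·(x - 2)² - 32/5·(x - 2)³.
With (x - 2) = 3/4: g(11/4) = 511/80.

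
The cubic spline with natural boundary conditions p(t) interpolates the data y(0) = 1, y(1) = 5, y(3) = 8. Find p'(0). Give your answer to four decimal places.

Let M_i = p''(x_i). Step sizes h_i = 1, 2; slopes of the chords Δ_i = (y_(i+1) - y_i)/h_i = 4, 3/2.
  1·M_0 + 6·M_1 + 2·M_2 = 6(Δ_1 - Δ_0) = -15
Natural end conditions: M_0 = M_2 = 0.
Solving the tridiagonal system: M_0 = 0, M_1 = -5/2, M_2 = 0.
On [0, 1], p'(t) = b_0 + 2c_0·t + 3d_0·t² with b_0 = Δ_0 - h_0(2M_0 + M_1)/6 = 53/12, c_0 = M_0/2 = 0, d_0 = (M_1 - M_0)/(6h_0) = -5/12. So p'(0) = 53/12.

4.4167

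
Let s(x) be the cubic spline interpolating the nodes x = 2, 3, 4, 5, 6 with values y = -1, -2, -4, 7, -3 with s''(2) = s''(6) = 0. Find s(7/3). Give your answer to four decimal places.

Let m_i = s''(x_i). Step sizes h_i = 1, 1, 1, 1; slopes of the chords Δ_i = (y_(i+1) - y_i)/h_i = -1, -2, 11, -10.
  1·m_0 + 4·m_1 + 1·m_2 = 6(Δ_1 - Δ_0) = -6
  1·m_1 + 4·m_2 + 1·m_3 = 6(Δ_2 - Δ_1) = 78
  1·m_2 + 4·m_3 + 1·m_4 = 6(Δ_3 - Δ_2) = -126
Natural end conditions: m_0 = m_4 = 0.
Solving: m_0 = 0, m_1 = -66/7, m_2 = 222/7, m_3 = -276/7, m_4 = 0.
On [2, 3], s(x) = -1 + 4/7·(x - 2) + 0·(x - 2)² - 11/7·(x - 2)³.
With (x - 2) = 1/3: s(7/3) = -164/189.

-0.8677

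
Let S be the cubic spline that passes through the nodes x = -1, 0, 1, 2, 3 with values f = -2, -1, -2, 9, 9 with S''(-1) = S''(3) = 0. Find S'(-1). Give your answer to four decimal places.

Let σ_i = S''(x_i). Step sizes h_i = 1, 1, 1, 1; slopes of the chords Δ_i = (y_(i+1) - y_i)/h_i = 1, -1, 11, 0.
  1·σ_0 + 4·σ_1 + 1·σ_2 = 6(Δ_1 - Δ_0) = -12
  1·σ_1 + 4·σ_2 + 1·σ_3 = 6(Δ_2 - Δ_1) = 72
  1·σ_2 + 4·σ_3 + 1·σ_4 = 6(Δ_3 - Δ_2) = -66
Natural end conditions: σ_0 = σ_4 = 0.
Forward elimination and back-substitution give σ_0 = 0, σ_1 = -267/28, σ_2 = 183/7, σ_3 = -645/28, σ_4 = 0.
On [-1, 0], S'(x) = b_0 + 2c_0·(x + 1) + 3d_0·(x + 1)² with b_0 = Δ_0 - h_0(2σ_0 + σ_1)/6 = 145/56, c_0 = σ_0/2 = 0, d_0 = (σ_1 - σ_0)/(6h_0) = -89/56. So S'(-1) = 145/56.

2.5893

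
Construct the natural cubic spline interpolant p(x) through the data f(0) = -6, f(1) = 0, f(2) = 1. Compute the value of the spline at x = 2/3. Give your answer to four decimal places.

With M_i denoting the second derivative at x_i, h_i = 1, 1, and Δ_i = (y_(i+1) − y_i)/h_i = 6, 1:
  1·M_0 + 4·M_1 + 1·M_2 = 6(Δ_1 - Δ_0) = -30
Natural end conditions: M_0 = M_2 = 0.
Forward elimination and back-substitution give M_0 = 0, M_1 = -15/2, M_2 = 0.
On [0, 1], p(x) = -6 + 29/4·x + 0·x² - 5/4·x³.
With x = 2/3: p(2/3) = -83/54.

-1.5370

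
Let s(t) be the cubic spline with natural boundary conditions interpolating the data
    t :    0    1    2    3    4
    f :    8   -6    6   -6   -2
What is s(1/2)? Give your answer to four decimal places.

-2.3616

Let m_i = s''(x_i). Step sizes h_i = 1, 1, 1, 1; slopes of the chords Δ_i = (y_(i+1) - y_i)/h_i = -14, 12, -12, 4.
  1·m_0 + 4·m_1 + 1·m_2 = 6(Δ_1 - Δ_0) = 156
  1·m_1 + 4·m_2 + 1·m_3 = 6(Δ_2 - Δ_1) = -144
  1·m_2 + 4·m_3 + 1·m_4 = 6(Δ_3 - Δ_2) = 96
Natural end conditions: m_0 = m_4 = 0.
Solving the tridiagonal system: m_0 = 0, m_1 = 753/14, m_2 = -414/7, m_3 = 543/14, m_4 = 0.
On [0, 1], s(t) = 8 - 643/28·t + 0·t² + 251/28·t³.
With t = 1/2: s(1/2) = -529/224.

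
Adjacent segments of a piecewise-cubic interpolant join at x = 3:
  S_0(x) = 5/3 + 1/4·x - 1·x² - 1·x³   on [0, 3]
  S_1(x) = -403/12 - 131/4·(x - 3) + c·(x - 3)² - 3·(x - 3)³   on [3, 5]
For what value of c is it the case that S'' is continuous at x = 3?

S_0''(x) = -2 - 6·x, so S_0''(3) = -20. On the right, S_1''(3) = 2c, so c = -10.

-10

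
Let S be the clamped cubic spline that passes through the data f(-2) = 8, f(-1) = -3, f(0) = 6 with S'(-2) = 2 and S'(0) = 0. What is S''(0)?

-58

Write m_i for S''(x_i). With h_i = 1, 1 and divided differences Δ_i = -11, 9, the continuity of S' gives the tridiagonal system
  1·m_0 + 4·m_1 + 1·m_2 = 6(Δ_1 - Δ_0) = 120
Clamped end conditions give two more equations: 2h_0·m_0 + h_0·m_1 = 6(Δ_0 - S'(-2)) = -78 and h_1·m_1 + 2h_1·m_2 = 6(S'(0) - Δ_1) = -54.
Hence m_0 = -70, m_1 = 62, m_2 = -58.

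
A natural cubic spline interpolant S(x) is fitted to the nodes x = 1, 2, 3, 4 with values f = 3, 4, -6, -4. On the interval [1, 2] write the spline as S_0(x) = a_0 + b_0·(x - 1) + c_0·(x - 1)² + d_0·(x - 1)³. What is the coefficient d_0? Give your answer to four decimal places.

Let m_i = S''(x_i). Step sizes h_i = 1, 1, 1; slopes of the chords Δ_i = (y_(i+1) - y_i)/h_i = 1, -10, 2.
  1·m_0 + 4·m_1 + 1·m_2 = 6(Δ_1 - Δ_0) = -66
  1·m_1 + 4·m_2 + 1·m_3 = 6(Δ_2 - Δ_1) = 72
Natural end conditions: m_0 = m_3 = 0.
Hence m_0 = 0, m_1 = -112/5, m_2 = 118/5, m_3 = 0.
On [1, 2], with S_0(x) = a_0 + b_0·(x - 1) + c_0·(x - 1)² + d_0·(x - 1)³: c_0 = m_0/2 = 0, d_0 = (m_1 - m_0)/(6h_0) = -56/15, b_0 = Δ_0 - h_0(2m_0 + m_1)/6 = 71/15.

-3.7333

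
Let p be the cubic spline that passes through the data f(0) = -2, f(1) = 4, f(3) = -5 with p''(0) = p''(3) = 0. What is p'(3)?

-8

With σ_i denoting the second derivative at x_i, h_i = 1, 2, and Δ_i = (y_(i+1) − y_i)/h_i = 6, -9/2:
  1·σ_0 + 6·σ_1 + 2·σ_2 = 6(Δ_1 - Δ_0) = -63
Natural end conditions: σ_0 = σ_2 = 0.
Solving: σ_0 = 0, σ_1 = -21/2, σ_2 = 0.
On [1, 3], p'(t) = b_1 + 2c_1·(t - 1) + 3d_1·(t - 1)² with b_1 = Δ_1 - h_1(2σ_1 + σ_2)/6 = 5/2, c_1 = σ_1/2 = -21/4, d_1 = (σ_2 - σ_1)/(6h_1) = 7/8. So p'(3) = -8.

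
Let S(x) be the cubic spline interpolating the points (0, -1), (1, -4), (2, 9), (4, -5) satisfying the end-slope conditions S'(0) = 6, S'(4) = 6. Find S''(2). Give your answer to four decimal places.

Put M_i = S'' at the i-th knot. Here h = (1, 1, 2) and Δ = (-3, 13, -7), so the interior equations h_(i-1)·M_(i-1) + 2(h_(i-1)+h_i)·M_i + h_i·M_(i+1) = 6(Δ_i − Δ_(i-1)) read
  1·M_0 + 4·M_1 + 1·M_2 = 6(Δ_1 - Δ_0) = 96
  1·M_1 + 6·M_2 + 2·M_3 = 6(Δ_2 - Δ_1) = -120
Clamped end conditions give two more equations: 2h_0·M_0 + h_0·M_1 = 6(Δ_0 - S'(0)) = -54 and h_2·M_2 + 2h_2·M_3 = 6(S'(4) - Δ_2) = 78.
Forward elimination and back-substitution give M_0 = -555/11, M_1 = 516/11, M_2 = -453/11, M_3 = 441/11.

-41.1818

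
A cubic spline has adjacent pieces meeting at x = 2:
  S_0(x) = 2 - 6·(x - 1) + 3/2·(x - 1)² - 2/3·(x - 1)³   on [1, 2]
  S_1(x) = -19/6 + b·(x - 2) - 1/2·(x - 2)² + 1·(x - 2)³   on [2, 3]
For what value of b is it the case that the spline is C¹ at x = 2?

S_0'(x) = -6 + 3·(x - 1) - 2·(x - 1)², so S_0'(2) = -5. On the right, S_1'(2) = b, so b = -5.

-5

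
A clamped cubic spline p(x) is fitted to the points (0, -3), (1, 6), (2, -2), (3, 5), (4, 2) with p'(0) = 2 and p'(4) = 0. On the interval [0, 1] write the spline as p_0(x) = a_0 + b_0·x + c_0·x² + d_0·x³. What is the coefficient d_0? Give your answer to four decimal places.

Put σ_i = p'' at the i-th knot. Here h = (1, 1, 1, 1) and Δ = (9, -8, 7, -3), so the interior equations h_(i-1)·σ_(i-1) + 2(h_(i-1)+h_i)·σ_i + h_i·σ_(i+1) = 6(Δ_i − Δ_(i-1)) read
  1·σ_0 + 4·σ_1 + 1·σ_2 = 6(Δ_1 - Δ_0) = -102
  1·σ_1 + 4·σ_2 + 1·σ_3 = 6(Δ_2 - Δ_1) = 90
  1·σ_2 + 4·σ_3 + 1·σ_4 = 6(Δ_3 - Δ_2) = -60
Clamped end conditions give two more equations: 2h_0·σ_0 + h_0·σ_1 = 6(Δ_0 - p'(0)) = 42 and h_3·σ_3 + 2h_3·σ_4 = 6(p'(4) - Δ_3) = 18.
Solving: σ_0 = 1249/28, σ_1 = -661/14, σ_2 = 169/4, σ_3 = -445/14, σ_4 = 697/28.
On [0, 1], with p_0(x) = a_0 + b_0·x + c_0·x² + d_0·x³: c_0 = σ_0/2 = 1249/56, d_0 = (σ_1 - σ_0)/(6h_0) = -857/56, b_0 = Δ_0 - h_0(2σ_0 + σ_1)/6 = 2.

-15.3036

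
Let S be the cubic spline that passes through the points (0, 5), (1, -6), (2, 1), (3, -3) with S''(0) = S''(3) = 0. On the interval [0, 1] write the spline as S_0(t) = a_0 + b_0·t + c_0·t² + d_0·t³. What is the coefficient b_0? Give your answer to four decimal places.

Write σ_i for S''(x_i). With h_i = 1, 1, 1 and divided differences Δ_i = -11, 7, -4, the continuity of S' gives the tridiagonal system
  1·σ_0 + 4·σ_1 + 1·σ_2 = 6(Δ_1 - Δ_0) = 108
  1·σ_1 + 4·σ_2 + 1·σ_3 = 6(Δ_2 - Δ_1) = -66
Natural end conditions: σ_0 = σ_3 = 0.
Solving the tridiagonal system: σ_0 = 0, σ_1 = 166/5, σ_2 = -124/5, σ_3 = 0.
On [0, 1], with S_0(t) = a_0 + b_0·t + c_0·t² + d_0·t³: c_0 = σ_0/2 = 0, d_0 = (σ_1 - σ_0)/(6h_0) = 83/15, b_0 = Δ_0 - h_0(2σ_0 + σ_1)/6 = -248/15.

-16.5333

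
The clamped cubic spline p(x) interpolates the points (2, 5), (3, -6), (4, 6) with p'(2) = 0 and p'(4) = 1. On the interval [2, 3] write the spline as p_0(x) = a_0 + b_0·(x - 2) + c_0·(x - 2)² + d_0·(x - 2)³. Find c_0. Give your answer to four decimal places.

-33.5000

Put M_i = p'' at the i-th knot. Here h = (1, 1) and Δ = (-11, 12), so the interior equations h_(i-1)·M_(i-1) + 2(h_(i-1)+h_i)·M_i + h_i·M_(i+1) = 6(Δ_i − Δ_(i-1)) read
  1·M_0 + 4·M_1 + 1·M_2 = 6(Δ_1 - Δ_0) = 138
Clamped end conditions give two more equations: 2h_0·M_0 + h_0·M_1 = 6(Δ_0 - p'(2)) = -66 and h_1·M_1 + 2h_1·M_2 = 6(p'(4) - Δ_1) = -66.
Solving: M_0 = -67, M_1 = 68, M_2 = -67.
On [2, 3], with p_0(x) = a_0 + b_0·(x - 2) + c_0·(x - 2)² + d_0·(x - 2)³: c_0 = M_0/2 = -67/2, d_0 = (M_1 - M_0)/(6h_0) = 45/2, b_0 = Δ_0 - h_0(2M_0 + M_1)/6 = 0.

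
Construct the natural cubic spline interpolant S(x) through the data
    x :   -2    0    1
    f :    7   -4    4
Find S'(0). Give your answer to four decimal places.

3.5000

With σ_i denoting the second derivative at x_i, h_i = 2, 1, and Δ_i = (y_(i+1) − y_i)/h_i = -11/2, 8:
  2·σ_0 + 6·σ_1 + 1·σ_2 = 6(Δ_1 - Δ_0) = 81
Natural end conditions: σ_0 = σ_2 = 0.
Hence σ_0 = 0, σ_1 = 27/2, σ_2 = 0.
On [0, 1], S'(x) = b_1 + 2c_1·x + 3d_1·x² with b_1 = Δ_1 - h_1(2σ_1 + σ_2)/6 = 7/2, c_1 = σ_1/2 = 27/4, d_1 = (σ_2 - σ_1)/(6h_1) = -9/4. So S'(0) = 7/2.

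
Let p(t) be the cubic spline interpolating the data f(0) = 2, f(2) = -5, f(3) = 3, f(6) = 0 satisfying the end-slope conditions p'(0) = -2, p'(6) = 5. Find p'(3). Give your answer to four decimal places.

6.3214

Put m_i = p'' at the i-th knot. Here h = (2, 1, 3) and Δ = (-7/2, 8, -1), so the interior equations h_(i-1)·m_(i-1) + 2(h_(i-1)+h_i)·m_i + h_i·m_(i+1) = 6(Δ_i − Δ_(i-1)) read
  2·m_0 + 6·m_1 + 1·m_2 = 6(Δ_1 - Δ_0) = 69
  1·m_1 + 8·m_2 + 3·m_3 = 6(Δ_2 - Δ_1) = -54
Clamped end conditions give two more equations: 2h_0·m_0 + h_0·m_1 = 6(Δ_0 - p'(0)) = -9 and h_2·m_2 + 2h_2·m_3 = 6(p'(6) - Δ_2) = 36.
Forward elimination and back-substitution give m_0 = -461/42, m_1 = 733/42, m_2 = -289/21, m_3 = 541/42.
On [3, 6], p'(t) = b_2 + 2c_2·(t - 3) + 3d_2·(t - 3)² with b_2 = Δ_2 - h_2(2m_2 + m_3)/6 = 177/28, c_2 = m_2/2 = -289/42, d_2 = (m_3 - m_2)/(6h_2) = 373/252. So p'(3) = 177/28.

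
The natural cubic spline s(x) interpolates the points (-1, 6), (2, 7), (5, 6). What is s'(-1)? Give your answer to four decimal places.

0.5000

Let σ_i = s''(x_i). Step sizes h_i = 3, 3; slopes of the chords Δ_i = (y_(i+1) - y_i)/h_i = 1/3, -1/3.
  3·σ_0 + 12·σ_1 + 3·σ_2 = 6(Δ_1 - Δ_0) = -4
Natural end conditions: σ_0 = σ_2 = 0.
Hence σ_0 = 0, σ_1 = -1/3, σ_2 = 0.
On [-1, 2], s'(x) = b_0 + 2c_0·(x + 1) + 3d_0·(x + 1)² with b_0 = Δ_0 - h_0(2σ_0 + σ_1)/6 = 1/2, c_0 = σ_0/2 = 0, d_0 = (σ_1 - σ_0)/(6h_0) = -1/54. So s'(-1) = 1/2.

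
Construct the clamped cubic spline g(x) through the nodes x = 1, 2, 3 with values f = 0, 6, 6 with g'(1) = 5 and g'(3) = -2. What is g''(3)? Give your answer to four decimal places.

-0.5000

With M_i denoting the second derivative at x_i, h_i = 1, 1, and Δ_i = (y_(i+1) − y_i)/h_i = 6, 0:
  1·M_0 + 4·M_1 + 1·M_2 = 6(Δ_1 - Δ_0) = -36
Clamped end conditions give two more equations: 2h_0·M_0 + h_0·M_1 = 6(Δ_0 - g'(1)) = 6 and h_1·M_1 + 2h_1·M_2 = 6(g'(3) - Δ_1) = -12.
Hence M_0 = 17/2, M_1 = -11, M_2 = -1/2.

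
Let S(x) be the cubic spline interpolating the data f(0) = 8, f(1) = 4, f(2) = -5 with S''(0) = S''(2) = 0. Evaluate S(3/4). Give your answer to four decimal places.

5.4102

Put m_i = S'' at the i-th knot. Here h = (1, 1) and Δ = (-4, -9), so the interior equations h_(i-1)·m_(i-1) + 2(h_(i-1)+h_i)·m_i + h_i·m_(i+1) = 6(Δ_i − Δ_(i-1)) read
  1·m_0 + 4·m_1 + 1·m_2 = 6(Δ_1 - Δ_0) = -30
Natural end conditions: m_0 = m_2 = 0.
Hence m_0 = 0, m_1 = -15/2, m_2 = 0.
On [0, 1], S(x) = 8 - 11/4·x + 0·x² - 5/4·x³.
With x = 3/4: S(3/4) = 1385/256.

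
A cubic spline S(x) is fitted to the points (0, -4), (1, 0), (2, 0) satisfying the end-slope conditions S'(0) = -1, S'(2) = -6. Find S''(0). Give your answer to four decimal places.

18.5000

Let M_i = S''(x_i). Step sizes h_i = 1, 1; slopes of the chords Δ_i = (y_(i+1) - y_i)/h_i = 4, 0.
  1·M_0 + 4·M_1 + 1·M_2 = 6(Δ_1 - Δ_0) = -24
Clamped end conditions give two more equations: 2h_0·M_0 + h_0·M_1 = 6(Δ_0 - S'(0)) = 30 and h_1·M_1 + 2h_1·M_2 = 6(S'(2) - Δ_1) = -36.
Solving: M_0 = 37/2, M_1 = -7, M_2 = -29/2.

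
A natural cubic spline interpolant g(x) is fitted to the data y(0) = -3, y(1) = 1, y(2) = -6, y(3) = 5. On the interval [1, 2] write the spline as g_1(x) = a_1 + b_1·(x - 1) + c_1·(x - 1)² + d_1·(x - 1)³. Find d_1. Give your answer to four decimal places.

9.6667

Let m_i = g''(x_i). Step sizes h_i = 1, 1, 1; slopes of the chords Δ_i = (y_(i+1) - y_i)/h_i = 4, -7, 11.
  1·m_0 + 4·m_1 + 1·m_2 = 6(Δ_1 - Δ_0) = -66
  1·m_1 + 4·m_2 + 1·m_3 = 6(Δ_2 - Δ_1) = 108
Natural end conditions: m_0 = m_3 = 0.
Hence m_0 = 0, m_1 = -124/5, m_2 = 166/5, m_3 = 0.
On [1, 2], with g_1(x) = a_1 + b_1·(x - 1) + c_1·(x - 1)² + d_1·(x - 1)³: c_1 = m_1/2 = -62/5, d_1 = (m_2 - m_1)/(6h_1) = 29/3, b_1 = Δ_1 - h_1(2m_1 + m_2)/6 = -64/15.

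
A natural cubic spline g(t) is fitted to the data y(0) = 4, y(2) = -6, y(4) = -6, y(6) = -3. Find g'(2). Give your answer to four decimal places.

-2.5333

Put M_i = g'' at the i-th knot. Here h = (2, 2, 2) and Δ = (-5, 0, 3/2), so the interior equations h_(i-1)·M_(i-1) + 2(h_(i-1)+h_i)·M_i + h_i·M_(i+1) = 6(Δ_i − Δ_(i-1)) read
  2·M_0 + 8·M_1 + 2·M_2 = 6(Δ_1 - Δ_0) = 30
  2·M_1 + 8·M_2 + 2·M_3 = 6(Δ_2 - Δ_1) = 9
Natural end conditions: M_0 = M_3 = 0.
Forward elimination and back-substitution give M_0 = 0, M_1 = 37/10, M_2 = 1/5, M_3 = 0.
On [2, 4], g'(t) = b_1 + 2c_1·(t - 2) + 3d_1·(t - 2)² with b_1 = Δ_1 - h_1(2M_1 + M_2)/6 = -38/15, c_1 = M_1/2 = 37/20, d_1 = (M_2 - M_1)/(6h_1) = -7/24. So g'(2) = -38/15.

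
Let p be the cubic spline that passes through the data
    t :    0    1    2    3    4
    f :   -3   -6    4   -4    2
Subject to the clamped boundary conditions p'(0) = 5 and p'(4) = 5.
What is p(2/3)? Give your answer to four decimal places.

-5.3942

Put M_i = p'' at the i-th knot. Here h = (1, 1, 1, 1) and Δ = (-3, 10, -8, 6), so the interior equations h_(i-1)·M_(i-1) + 2(h_(i-1)+h_i)·M_i + h_i·M_(i+1) = 6(Δ_i − Δ_(i-1)) read
  1·M_0 + 4·M_1 + 1·M_2 = 6(Δ_1 - Δ_0) = 78
  1·M_1 + 4·M_2 + 1·M_3 = 6(Δ_2 - Δ_1) = -108
  1·M_2 + 4·M_3 + 1·M_4 = 6(Δ_3 - Δ_2) = 84
Clamped end conditions give two more equations: 2h_0·M_0 + h_0·M_1 = 6(Δ_0 - p'(0)) = -48 and h_3·M_3 + 2h_3·M_4 = 6(p'(4) - Δ_3) = -6.
Forward elimination and back-substitution give M_0 = -1269/28, M_1 = 597/14, M_2 = -189/4, M_3 = 537/14, M_4 = -621/28.
On [0, 1], p(t) = -3 + 5·t - 1269/56·t² + 821/56·t³.
With t = 2/3: p(2/3) = -2039/378.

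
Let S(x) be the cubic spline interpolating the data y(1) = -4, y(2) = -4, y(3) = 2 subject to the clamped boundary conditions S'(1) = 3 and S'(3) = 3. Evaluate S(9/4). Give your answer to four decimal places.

With M_i denoting the second derivative at x_i, h_i = 1, 1, and Δ_i = (y_(i+1) − y_i)/h_i = 0, 6:
  1·M_0 + 4·M_1 + 1·M_2 = 6(Δ_1 - Δ_0) = 36
Clamped end conditions give two more equations: 2h_0·M_0 + h_0·M_1 = 6(Δ_0 - S'(1)) = -18 and h_1·M_1 + 2h_1·M_2 = 6(S'(3) - Δ_1) = -18.
Solving the tridiagonal system: M_0 = -18, M_1 = 18, M_2 = -18.
On [2, 3], S(x) = -4 + 3·(x - 2) + 9·(x - 2)² - 6·(x - 2)³.
With (x - 2) = 1/4: S(9/4) = -89/32.

-2.7813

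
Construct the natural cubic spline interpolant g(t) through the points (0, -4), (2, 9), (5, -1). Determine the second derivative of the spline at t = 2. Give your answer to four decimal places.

With M_i denoting the second derivative at x_i, h_i = 2, 3, and Δ_i = (y_(i+1) − y_i)/h_i = 13/2, -10/3:
  2·M_0 + 10·M_1 + 3·M_2 = 6(Δ_1 - Δ_0) = -59
Natural end conditions: M_0 = M_2 = 0.
Solving the tridiagonal system: M_0 = 0, M_1 = -59/10, M_2 = 0.

-5.9000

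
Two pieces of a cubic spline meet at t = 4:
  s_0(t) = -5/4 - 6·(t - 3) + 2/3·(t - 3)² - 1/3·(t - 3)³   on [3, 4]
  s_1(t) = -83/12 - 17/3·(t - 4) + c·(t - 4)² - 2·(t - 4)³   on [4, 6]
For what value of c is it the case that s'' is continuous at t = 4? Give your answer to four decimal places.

-0.3333

s_0''(t) = 4/3 - 2·(t - 3), so s_0''(4) = -2/3. On the right, s_1''(4) = 2c, so c = -1/3.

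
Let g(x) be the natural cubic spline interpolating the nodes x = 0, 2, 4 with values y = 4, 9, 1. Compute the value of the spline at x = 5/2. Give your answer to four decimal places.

8.0664

Write m_i for g''(x_i). With h_i = 2, 2 and divided differences Δ_i = 5/2, -4, the continuity of g' gives the tridiagonal system
  2·m_0 + 8·m_1 + 2·m_2 = 6(Δ_1 - Δ_0) = -39
Natural end conditions: m_0 = m_2 = 0.
Hence m_0 = 0, m_1 = -39/8, m_2 = 0.
On [2, 4], g(x) = 9 - 3/4·(x - 2) - 39/16·(x - 2)² + 13/32·(x - 2)³.
With (x - 2) = 1/2: g(5/2) = 2065/256.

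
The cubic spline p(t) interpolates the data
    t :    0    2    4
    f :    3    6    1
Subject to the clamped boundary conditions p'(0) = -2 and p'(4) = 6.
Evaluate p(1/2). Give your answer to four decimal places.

Write M_i for p''(x_i). With h_i = 2, 2 and divided differences Δ_i = 3/2, -5/2, the continuity of p' gives the tridiagonal system
  2·M_0 + 8·M_1 + 2·M_2 = 6(Δ_1 - Δ_0) = -24
Clamped end conditions give two more equations: 2h_0·M_0 + h_0·M_1 = 6(Δ_0 - p'(0)) = 21 and h_1·M_1 + 2h_1·M_2 = 6(p'(4) - Δ_1) = 51.
Solving: M_0 = 41/4, M_1 = -10, M_2 = 71/4.
On [0, 2], p(t) = 3 - 2·t + 41/8·t² - 27/16·t³.
With t = 1/2: p(1/2) = 393/128.

3.0703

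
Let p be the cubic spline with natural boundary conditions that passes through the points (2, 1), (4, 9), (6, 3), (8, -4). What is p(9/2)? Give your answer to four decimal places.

With m_i denoting the second derivative at x_i, h_i = 2, 2, 2, and Δ_i = (y_(i+1) − y_i)/h_i = 4, -3, -7/2:
  2·m_0 + 8·m_1 + 2·m_2 = 6(Δ_1 - Δ_0) = -42
  2·m_1 + 8·m_2 + 2·m_3 = 6(Δ_2 - Δ_1) = -3
Natural end conditions: m_0 = m_3 = 0.
Solving: m_0 = 0, m_1 = -11/2, m_2 = 1, m_3 = 0.
On [4, 6], p(x) = 9 + 1/3·(x - 4) - 11/4·(x - 4)² + 13/24·(x - 4)³.
With (x - 4) = 1/2: p(9/2) = 547/64.

8.5469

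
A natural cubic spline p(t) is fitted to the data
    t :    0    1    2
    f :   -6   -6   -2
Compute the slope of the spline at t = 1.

2

With M_i denoting the second derivative at x_i, h_i = 1, 1, and Δ_i = (y_(i+1) − y_i)/h_i = 0, 4:
  1·M_0 + 4·M_1 + 1·M_2 = 6(Δ_1 - Δ_0) = 24
Natural end conditions: M_0 = M_2 = 0.
Hence M_0 = 0, M_1 = 6, M_2 = 0.
On [1, 2], p'(t) = b_1 + 2c_1·(t - 1) + 3d_1·(t - 1)² with b_1 = Δ_1 - h_1(2M_1 + M_2)/6 = 2, c_1 = M_1/2 = 3, d_1 = (M_2 - M_1)/(6h_1) = -1. So p'(1) = 2.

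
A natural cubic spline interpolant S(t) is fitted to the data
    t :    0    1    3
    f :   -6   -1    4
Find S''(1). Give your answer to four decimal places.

Put σ_i = S'' at the i-th knot. Here h = (1, 2) and Δ = (5, 5/2), so the interior equations h_(i-1)·σ_(i-1) + 2(h_(i-1)+h_i)·σ_i + h_i·σ_(i+1) = 6(Δ_i − Δ_(i-1)) read
  1·σ_0 + 6·σ_1 + 2·σ_2 = 6(Δ_1 - Δ_0) = -15
Natural end conditions: σ_0 = σ_2 = 0.
Solving the tridiagonal system: σ_0 = 0, σ_1 = -5/2, σ_2 = 0.

-2.5000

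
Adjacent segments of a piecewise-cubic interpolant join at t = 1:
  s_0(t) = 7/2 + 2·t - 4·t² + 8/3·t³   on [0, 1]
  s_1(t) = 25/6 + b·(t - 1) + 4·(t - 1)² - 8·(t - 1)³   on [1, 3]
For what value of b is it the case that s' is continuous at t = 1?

2

s_0'(t) = 2 - 8·t + 8·t², so s_0'(1) = 2. On the right, s_1'(1) = b, so b = 2.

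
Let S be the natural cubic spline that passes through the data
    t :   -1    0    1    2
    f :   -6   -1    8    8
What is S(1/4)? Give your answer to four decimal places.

1.3281

Let σ_i = S''(x_i). Step sizes h_i = 1, 1, 1; slopes of the chords Δ_i = (y_(i+1) - y_i)/h_i = 5, 9, 0.
  1·σ_0 + 4·σ_1 + 1·σ_2 = 6(Δ_1 - Δ_0) = 24
  1·σ_1 + 4·σ_2 + 1·σ_3 = 6(Δ_2 - Δ_1) = -54
Natural end conditions: σ_0 = σ_3 = 0.
Solving the tridiagonal system: σ_0 = 0, σ_1 = 10, σ_2 = -16, σ_3 = 0.
On [0, 1], S(t) = -1 + 25/3·t + 5·t² - 13/3·t³.
With t = 1/4: S(1/4) = 85/64.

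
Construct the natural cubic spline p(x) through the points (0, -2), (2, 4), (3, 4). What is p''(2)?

-3

Put M_i = p'' at the i-th knot. Here h = (2, 1) and Δ = (3, 0), so the interior equations h_(i-1)·M_(i-1) + 2(h_(i-1)+h_i)·M_i + h_i·M_(i+1) = 6(Δ_i − Δ_(i-1)) read
  2·M_0 + 6·M_1 + 1·M_2 = 6(Δ_1 - Δ_0) = -18
Natural end conditions: M_0 = M_2 = 0.
Hence M_0 = 0, M_1 = -3, M_2 = 0.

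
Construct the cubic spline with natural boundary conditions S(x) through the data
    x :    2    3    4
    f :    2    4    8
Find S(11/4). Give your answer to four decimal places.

With σ_i denoting the second derivative at x_i, h_i = 1, 1, and Δ_i = (y_(i+1) − y_i)/h_i = 2, 4:
  1·σ_0 + 4·σ_1 + 1·σ_2 = 6(Δ_1 - Δ_0) = 12
Natural end conditions: σ_0 = σ_2 = 0.
Solving: σ_0 = 0, σ_1 = 3, σ_2 = 0.
On [2, 3], S(x) = 2 + 3/2·(x - 2) + 0·(x - 2)² + 1/2·(x - 2)³.
With (x - 2) = 3/4: S(11/4) = 427/128.

3.3359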